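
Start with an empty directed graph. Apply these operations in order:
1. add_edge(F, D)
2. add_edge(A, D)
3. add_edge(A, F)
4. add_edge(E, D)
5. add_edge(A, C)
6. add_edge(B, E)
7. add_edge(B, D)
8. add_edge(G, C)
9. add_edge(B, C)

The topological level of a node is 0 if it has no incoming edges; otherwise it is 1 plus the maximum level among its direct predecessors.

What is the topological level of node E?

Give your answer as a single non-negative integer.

Op 1: add_edge(F, D). Edges now: 1
Op 2: add_edge(A, D). Edges now: 2
Op 3: add_edge(A, F). Edges now: 3
Op 4: add_edge(E, D). Edges now: 4
Op 5: add_edge(A, C). Edges now: 5
Op 6: add_edge(B, E). Edges now: 6
Op 7: add_edge(B, D). Edges now: 7
Op 8: add_edge(G, C). Edges now: 8
Op 9: add_edge(B, C). Edges now: 9
Compute levels (Kahn BFS):
  sources (in-degree 0): A, B, G
  process A: level=0
    A->C: in-degree(C)=2, level(C)>=1
    A->D: in-degree(D)=3, level(D)>=1
    A->F: in-degree(F)=0, level(F)=1, enqueue
  process B: level=0
    B->C: in-degree(C)=1, level(C)>=1
    B->D: in-degree(D)=2, level(D)>=1
    B->E: in-degree(E)=0, level(E)=1, enqueue
  process G: level=0
    G->C: in-degree(C)=0, level(C)=1, enqueue
  process F: level=1
    F->D: in-degree(D)=1, level(D)>=2
  process E: level=1
    E->D: in-degree(D)=0, level(D)=2, enqueue
  process C: level=1
  process D: level=2
All levels: A:0, B:0, C:1, D:2, E:1, F:1, G:0
level(E) = 1

Answer: 1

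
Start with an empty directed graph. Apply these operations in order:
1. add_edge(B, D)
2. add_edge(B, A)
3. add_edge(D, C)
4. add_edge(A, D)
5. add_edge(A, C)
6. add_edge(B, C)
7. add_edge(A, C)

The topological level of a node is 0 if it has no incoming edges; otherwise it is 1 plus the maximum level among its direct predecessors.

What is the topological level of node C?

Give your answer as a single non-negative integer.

Answer: 3

Derivation:
Op 1: add_edge(B, D). Edges now: 1
Op 2: add_edge(B, A). Edges now: 2
Op 3: add_edge(D, C). Edges now: 3
Op 4: add_edge(A, D). Edges now: 4
Op 5: add_edge(A, C). Edges now: 5
Op 6: add_edge(B, C). Edges now: 6
Op 7: add_edge(A, C) (duplicate, no change). Edges now: 6
Compute levels (Kahn BFS):
  sources (in-degree 0): B
  process B: level=0
    B->A: in-degree(A)=0, level(A)=1, enqueue
    B->C: in-degree(C)=2, level(C)>=1
    B->D: in-degree(D)=1, level(D)>=1
  process A: level=1
    A->C: in-degree(C)=1, level(C)>=2
    A->D: in-degree(D)=0, level(D)=2, enqueue
  process D: level=2
    D->C: in-degree(C)=0, level(C)=3, enqueue
  process C: level=3
All levels: A:1, B:0, C:3, D:2
level(C) = 3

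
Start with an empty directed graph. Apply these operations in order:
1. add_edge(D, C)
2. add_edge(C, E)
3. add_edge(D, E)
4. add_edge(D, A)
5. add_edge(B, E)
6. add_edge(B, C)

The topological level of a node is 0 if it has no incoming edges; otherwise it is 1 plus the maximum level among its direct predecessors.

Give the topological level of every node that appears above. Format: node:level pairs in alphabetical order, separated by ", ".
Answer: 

Answer: A:1, B:0, C:1, D:0, E:2

Derivation:
Op 1: add_edge(D, C). Edges now: 1
Op 2: add_edge(C, E). Edges now: 2
Op 3: add_edge(D, E). Edges now: 3
Op 4: add_edge(D, A). Edges now: 4
Op 5: add_edge(B, E). Edges now: 5
Op 6: add_edge(B, C). Edges now: 6
Compute levels (Kahn BFS):
  sources (in-degree 0): B, D
  process B: level=0
    B->C: in-degree(C)=1, level(C)>=1
    B->E: in-degree(E)=2, level(E)>=1
  process D: level=0
    D->A: in-degree(A)=0, level(A)=1, enqueue
    D->C: in-degree(C)=0, level(C)=1, enqueue
    D->E: in-degree(E)=1, level(E)>=1
  process A: level=1
  process C: level=1
    C->E: in-degree(E)=0, level(E)=2, enqueue
  process E: level=2
All levels: A:1, B:0, C:1, D:0, E:2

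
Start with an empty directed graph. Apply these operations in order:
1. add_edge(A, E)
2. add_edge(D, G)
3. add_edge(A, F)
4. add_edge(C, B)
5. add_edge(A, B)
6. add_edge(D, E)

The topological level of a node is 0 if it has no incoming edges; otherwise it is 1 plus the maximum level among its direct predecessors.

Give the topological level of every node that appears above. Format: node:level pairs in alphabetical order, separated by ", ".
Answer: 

Answer: A:0, B:1, C:0, D:0, E:1, F:1, G:1

Derivation:
Op 1: add_edge(A, E). Edges now: 1
Op 2: add_edge(D, G). Edges now: 2
Op 3: add_edge(A, F). Edges now: 3
Op 4: add_edge(C, B). Edges now: 4
Op 5: add_edge(A, B). Edges now: 5
Op 6: add_edge(D, E). Edges now: 6
Compute levels (Kahn BFS):
  sources (in-degree 0): A, C, D
  process A: level=0
    A->B: in-degree(B)=1, level(B)>=1
    A->E: in-degree(E)=1, level(E)>=1
    A->F: in-degree(F)=0, level(F)=1, enqueue
  process C: level=0
    C->B: in-degree(B)=0, level(B)=1, enqueue
  process D: level=0
    D->E: in-degree(E)=0, level(E)=1, enqueue
    D->G: in-degree(G)=0, level(G)=1, enqueue
  process F: level=1
  process B: level=1
  process E: level=1
  process G: level=1
All levels: A:0, B:1, C:0, D:0, E:1, F:1, G:1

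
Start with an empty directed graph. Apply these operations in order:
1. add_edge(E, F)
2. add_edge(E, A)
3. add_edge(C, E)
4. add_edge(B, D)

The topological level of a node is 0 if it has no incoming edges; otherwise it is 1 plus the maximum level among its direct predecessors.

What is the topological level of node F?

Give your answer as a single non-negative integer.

Op 1: add_edge(E, F). Edges now: 1
Op 2: add_edge(E, A). Edges now: 2
Op 3: add_edge(C, E). Edges now: 3
Op 4: add_edge(B, D). Edges now: 4
Compute levels (Kahn BFS):
  sources (in-degree 0): B, C
  process B: level=0
    B->D: in-degree(D)=0, level(D)=1, enqueue
  process C: level=0
    C->E: in-degree(E)=0, level(E)=1, enqueue
  process D: level=1
  process E: level=1
    E->A: in-degree(A)=0, level(A)=2, enqueue
    E->F: in-degree(F)=0, level(F)=2, enqueue
  process A: level=2
  process F: level=2
All levels: A:2, B:0, C:0, D:1, E:1, F:2
level(F) = 2

Answer: 2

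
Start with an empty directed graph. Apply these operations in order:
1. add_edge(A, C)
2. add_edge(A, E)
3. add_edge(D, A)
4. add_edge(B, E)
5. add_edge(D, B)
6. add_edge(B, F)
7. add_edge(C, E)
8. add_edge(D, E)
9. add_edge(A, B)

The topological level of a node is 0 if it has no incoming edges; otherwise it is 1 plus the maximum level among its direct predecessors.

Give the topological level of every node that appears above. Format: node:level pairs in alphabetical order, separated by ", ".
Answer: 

Op 1: add_edge(A, C). Edges now: 1
Op 2: add_edge(A, E). Edges now: 2
Op 3: add_edge(D, A). Edges now: 3
Op 4: add_edge(B, E). Edges now: 4
Op 5: add_edge(D, B). Edges now: 5
Op 6: add_edge(B, F). Edges now: 6
Op 7: add_edge(C, E). Edges now: 7
Op 8: add_edge(D, E). Edges now: 8
Op 9: add_edge(A, B). Edges now: 9
Compute levels (Kahn BFS):
  sources (in-degree 0): D
  process D: level=0
    D->A: in-degree(A)=0, level(A)=1, enqueue
    D->B: in-degree(B)=1, level(B)>=1
    D->E: in-degree(E)=3, level(E)>=1
  process A: level=1
    A->B: in-degree(B)=0, level(B)=2, enqueue
    A->C: in-degree(C)=0, level(C)=2, enqueue
    A->E: in-degree(E)=2, level(E)>=2
  process B: level=2
    B->E: in-degree(E)=1, level(E)>=3
    B->F: in-degree(F)=0, level(F)=3, enqueue
  process C: level=2
    C->E: in-degree(E)=0, level(E)=3, enqueue
  process F: level=3
  process E: level=3
All levels: A:1, B:2, C:2, D:0, E:3, F:3

Answer: A:1, B:2, C:2, D:0, E:3, F:3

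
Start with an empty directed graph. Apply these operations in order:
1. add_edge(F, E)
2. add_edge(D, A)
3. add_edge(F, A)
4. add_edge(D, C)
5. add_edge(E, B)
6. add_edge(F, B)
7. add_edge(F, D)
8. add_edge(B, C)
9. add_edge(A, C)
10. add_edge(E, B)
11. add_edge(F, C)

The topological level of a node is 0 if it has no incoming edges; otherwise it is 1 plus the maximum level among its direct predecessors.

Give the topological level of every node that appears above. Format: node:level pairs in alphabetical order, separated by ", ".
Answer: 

Op 1: add_edge(F, E). Edges now: 1
Op 2: add_edge(D, A). Edges now: 2
Op 3: add_edge(F, A). Edges now: 3
Op 4: add_edge(D, C). Edges now: 4
Op 5: add_edge(E, B). Edges now: 5
Op 6: add_edge(F, B). Edges now: 6
Op 7: add_edge(F, D). Edges now: 7
Op 8: add_edge(B, C). Edges now: 8
Op 9: add_edge(A, C). Edges now: 9
Op 10: add_edge(E, B) (duplicate, no change). Edges now: 9
Op 11: add_edge(F, C). Edges now: 10
Compute levels (Kahn BFS):
  sources (in-degree 0): F
  process F: level=0
    F->A: in-degree(A)=1, level(A)>=1
    F->B: in-degree(B)=1, level(B)>=1
    F->C: in-degree(C)=3, level(C)>=1
    F->D: in-degree(D)=0, level(D)=1, enqueue
    F->E: in-degree(E)=0, level(E)=1, enqueue
  process D: level=1
    D->A: in-degree(A)=0, level(A)=2, enqueue
    D->C: in-degree(C)=2, level(C)>=2
  process E: level=1
    E->B: in-degree(B)=0, level(B)=2, enqueue
  process A: level=2
    A->C: in-degree(C)=1, level(C)>=3
  process B: level=2
    B->C: in-degree(C)=0, level(C)=3, enqueue
  process C: level=3
All levels: A:2, B:2, C:3, D:1, E:1, F:0

Answer: A:2, B:2, C:3, D:1, E:1, F:0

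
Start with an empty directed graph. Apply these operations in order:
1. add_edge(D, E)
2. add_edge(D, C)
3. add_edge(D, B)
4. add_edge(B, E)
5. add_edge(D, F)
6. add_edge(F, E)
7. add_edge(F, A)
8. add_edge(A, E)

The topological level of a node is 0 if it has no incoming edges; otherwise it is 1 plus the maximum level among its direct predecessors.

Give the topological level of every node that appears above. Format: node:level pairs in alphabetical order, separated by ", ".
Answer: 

Answer: A:2, B:1, C:1, D:0, E:3, F:1

Derivation:
Op 1: add_edge(D, E). Edges now: 1
Op 2: add_edge(D, C). Edges now: 2
Op 3: add_edge(D, B). Edges now: 3
Op 4: add_edge(B, E). Edges now: 4
Op 5: add_edge(D, F). Edges now: 5
Op 6: add_edge(F, E). Edges now: 6
Op 7: add_edge(F, A). Edges now: 7
Op 8: add_edge(A, E). Edges now: 8
Compute levels (Kahn BFS):
  sources (in-degree 0): D
  process D: level=0
    D->B: in-degree(B)=0, level(B)=1, enqueue
    D->C: in-degree(C)=0, level(C)=1, enqueue
    D->E: in-degree(E)=3, level(E)>=1
    D->F: in-degree(F)=0, level(F)=1, enqueue
  process B: level=1
    B->E: in-degree(E)=2, level(E)>=2
  process C: level=1
  process F: level=1
    F->A: in-degree(A)=0, level(A)=2, enqueue
    F->E: in-degree(E)=1, level(E)>=2
  process A: level=2
    A->E: in-degree(E)=0, level(E)=3, enqueue
  process E: level=3
All levels: A:2, B:1, C:1, D:0, E:3, F:1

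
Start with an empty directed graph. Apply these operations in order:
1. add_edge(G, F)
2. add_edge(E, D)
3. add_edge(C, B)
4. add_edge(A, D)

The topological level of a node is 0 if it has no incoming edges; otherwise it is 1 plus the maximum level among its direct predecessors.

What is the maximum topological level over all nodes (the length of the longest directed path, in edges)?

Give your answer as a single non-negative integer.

Op 1: add_edge(G, F). Edges now: 1
Op 2: add_edge(E, D). Edges now: 2
Op 3: add_edge(C, B). Edges now: 3
Op 4: add_edge(A, D). Edges now: 4
Compute levels (Kahn BFS):
  sources (in-degree 0): A, C, E, G
  process A: level=0
    A->D: in-degree(D)=1, level(D)>=1
  process C: level=0
    C->B: in-degree(B)=0, level(B)=1, enqueue
  process E: level=0
    E->D: in-degree(D)=0, level(D)=1, enqueue
  process G: level=0
    G->F: in-degree(F)=0, level(F)=1, enqueue
  process B: level=1
  process D: level=1
  process F: level=1
All levels: A:0, B:1, C:0, D:1, E:0, F:1, G:0
max level = 1

Answer: 1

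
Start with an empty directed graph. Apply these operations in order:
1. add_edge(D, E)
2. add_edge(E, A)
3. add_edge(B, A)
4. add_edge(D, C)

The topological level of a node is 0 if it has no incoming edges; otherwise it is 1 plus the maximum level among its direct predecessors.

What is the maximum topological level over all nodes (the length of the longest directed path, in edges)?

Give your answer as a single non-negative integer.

Op 1: add_edge(D, E). Edges now: 1
Op 2: add_edge(E, A). Edges now: 2
Op 3: add_edge(B, A). Edges now: 3
Op 4: add_edge(D, C). Edges now: 4
Compute levels (Kahn BFS):
  sources (in-degree 0): B, D
  process B: level=0
    B->A: in-degree(A)=1, level(A)>=1
  process D: level=0
    D->C: in-degree(C)=0, level(C)=1, enqueue
    D->E: in-degree(E)=0, level(E)=1, enqueue
  process C: level=1
  process E: level=1
    E->A: in-degree(A)=0, level(A)=2, enqueue
  process A: level=2
All levels: A:2, B:0, C:1, D:0, E:1
max level = 2

Answer: 2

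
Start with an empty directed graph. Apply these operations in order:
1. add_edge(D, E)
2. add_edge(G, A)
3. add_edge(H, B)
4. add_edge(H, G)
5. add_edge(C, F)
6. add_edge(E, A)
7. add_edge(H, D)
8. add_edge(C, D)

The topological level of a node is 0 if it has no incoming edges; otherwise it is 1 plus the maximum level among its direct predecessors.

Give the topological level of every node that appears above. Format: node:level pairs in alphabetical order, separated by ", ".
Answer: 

Op 1: add_edge(D, E). Edges now: 1
Op 2: add_edge(G, A). Edges now: 2
Op 3: add_edge(H, B). Edges now: 3
Op 4: add_edge(H, G). Edges now: 4
Op 5: add_edge(C, F). Edges now: 5
Op 6: add_edge(E, A). Edges now: 6
Op 7: add_edge(H, D). Edges now: 7
Op 8: add_edge(C, D). Edges now: 8
Compute levels (Kahn BFS):
  sources (in-degree 0): C, H
  process C: level=0
    C->D: in-degree(D)=1, level(D)>=1
    C->F: in-degree(F)=0, level(F)=1, enqueue
  process H: level=0
    H->B: in-degree(B)=0, level(B)=1, enqueue
    H->D: in-degree(D)=0, level(D)=1, enqueue
    H->G: in-degree(G)=0, level(G)=1, enqueue
  process F: level=1
  process B: level=1
  process D: level=1
    D->E: in-degree(E)=0, level(E)=2, enqueue
  process G: level=1
    G->A: in-degree(A)=1, level(A)>=2
  process E: level=2
    E->A: in-degree(A)=0, level(A)=3, enqueue
  process A: level=3
All levels: A:3, B:1, C:0, D:1, E:2, F:1, G:1, H:0

Answer: A:3, B:1, C:0, D:1, E:2, F:1, G:1, H:0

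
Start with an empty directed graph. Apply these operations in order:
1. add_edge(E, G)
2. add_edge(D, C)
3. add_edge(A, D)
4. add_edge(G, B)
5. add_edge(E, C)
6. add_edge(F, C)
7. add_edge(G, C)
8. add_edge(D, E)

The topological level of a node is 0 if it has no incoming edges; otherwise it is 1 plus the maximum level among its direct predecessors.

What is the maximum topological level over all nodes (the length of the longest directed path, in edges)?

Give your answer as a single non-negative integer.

Op 1: add_edge(E, G). Edges now: 1
Op 2: add_edge(D, C). Edges now: 2
Op 3: add_edge(A, D). Edges now: 3
Op 4: add_edge(G, B). Edges now: 4
Op 5: add_edge(E, C). Edges now: 5
Op 6: add_edge(F, C). Edges now: 6
Op 7: add_edge(G, C). Edges now: 7
Op 8: add_edge(D, E). Edges now: 8
Compute levels (Kahn BFS):
  sources (in-degree 0): A, F
  process A: level=0
    A->D: in-degree(D)=0, level(D)=1, enqueue
  process F: level=0
    F->C: in-degree(C)=3, level(C)>=1
  process D: level=1
    D->C: in-degree(C)=2, level(C)>=2
    D->E: in-degree(E)=0, level(E)=2, enqueue
  process E: level=2
    E->C: in-degree(C)=1, level(C)>=3
    E->G: in-degree(G)=0, level(G)=3, enqueue
  process G: level=3
    G->B: in-degree(B)=0, level(B)=4, enqueue
    G->C: in-degree(C)=0, level(C)=4, enqueue
  process B: level=4
  process C: level=4
All levels: A:0, B:4, C:4, D:1, E:2, F:0, G:3
max level = 4

Answer: 4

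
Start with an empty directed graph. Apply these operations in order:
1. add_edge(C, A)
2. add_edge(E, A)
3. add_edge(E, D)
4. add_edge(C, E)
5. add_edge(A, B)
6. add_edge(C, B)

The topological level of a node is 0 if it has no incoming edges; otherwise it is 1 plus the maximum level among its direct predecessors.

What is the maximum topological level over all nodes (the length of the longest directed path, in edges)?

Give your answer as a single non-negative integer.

Op 1: add_edge(C, A). Edges now: 1
Op 2: add_edge(E, A). Edges now: 2
Op 3: add_edge(E, D). Edges now: 3
Op 4: add_edge(C, E). Edges now: 4
Op 5: add_edge(A, B). Edges now: 5
Op 6: add_edge(C, B). Edges now: 6
Compute levels (Kahn BFS):
  sources (in-degree 0): C
  process C: level=0
    C->A: in-degree(A)=1, level(A)>=1
    C->B: in-degree(B)=1, level(B)>=1
    C->E: in-degree(E)=0, level(E)=1, enqueue
  process E: level=1
    E->A: in-degree(A)=0, level(A)=2, enqueue
    E->D: in-degree(D)=0, level(D)=2, enqueue
  process A: level=2
    A->B: in-degree(B)=0, level(B)=3, enqueue
  process D: level=2
  process B: level=3
All levels: A:2, B:3, C:0, D:2, E:1
max level = 3

Answer: 3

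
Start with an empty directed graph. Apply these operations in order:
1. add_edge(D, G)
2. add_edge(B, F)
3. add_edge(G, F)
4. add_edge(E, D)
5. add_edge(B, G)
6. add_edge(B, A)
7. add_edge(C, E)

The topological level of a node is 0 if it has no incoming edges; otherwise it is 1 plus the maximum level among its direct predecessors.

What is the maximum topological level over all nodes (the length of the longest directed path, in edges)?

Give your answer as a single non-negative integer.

Answer: 4

Derivation:
Op 1: add_edge(D, G). Edges now: 1
Op 2: add_edge(B, F). Edges now: 2
Op 3: add_edge(G, F). Edges now: 3
Op 4: add_edge(E, D). Edges now: 4
Op 5: add_edge(B, G). Edges now: 5
Op 6: add_edge(B, A). Edges now: 6
Op 7: add_edge(C, E). Edges now: 7
Compute levels (Kahn BFS):
  sources (in-degree 0): B, C
  process B: level=0
    B->A: in-degree(A)=0, level(A)=1, enqueue
    B->F: in-degree(F)=1, level(F)>=1
    B->G: in-degree(G)=1, level(G)>=1
  process C: level=0
    C->E: in-degree(E)=0, level(E)=1, enqueue
  process A: level=1
  process E: level=1
    E->D: in-degree(D)=0, level(D)=2, enqueue
  process D: level=2
    D->G: in-degree(G)=0, level(G)=3, enqueue
  process G: level=3
    G->F: in-degree(F)=0, level(F)=4, enqueue
  process F: level=4
All levels: A:1, B:0, C:0, D:2, E:1, F:4, G:3
max level = 4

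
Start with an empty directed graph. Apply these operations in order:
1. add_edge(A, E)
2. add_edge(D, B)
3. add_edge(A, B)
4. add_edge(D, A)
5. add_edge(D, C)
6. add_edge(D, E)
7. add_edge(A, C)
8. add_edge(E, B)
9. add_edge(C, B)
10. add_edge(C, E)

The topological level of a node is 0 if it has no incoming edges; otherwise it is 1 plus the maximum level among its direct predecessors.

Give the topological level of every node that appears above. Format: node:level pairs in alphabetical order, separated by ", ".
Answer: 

Op 1: add_edge(A, E). Edges now: 1
Op 2: add_edge(D, B). Edges now: 2
Op 3: add_edge(A, B). Edges now: 3
Op 4: add_edge(D, A). Edges now: 4
Op 5: add_edge(D, C). Edges now: 5
Op 6: add_edge(D, E). Edges now: 6
Op 7: add_edge(A, C). Edges now: 7
Op 8: add_edge(E, B). Edges now: 8
Op 9: add_edge(C, B). Edges now: 9
Op 10: add_edge(C, E). Edges now: 10
Compute levels (Kahn BFS):
  sources (in-degree 0): D
  process D: level=0
    D->A: in-degree(A)=0, level(A)=1, enqueue
    D->B: in-degree(B)=3, level(B)>=1
    D->C: in-degree(C)=1, level(C)>=1
    D->E: in-degree(E)=2, level(E)>=1
  process A: level=1
    A->B: in-degree(B)=2, level(B)>=2
    A->C: in-degree(C)=0, level(C)=2, enqueue
    A->E: in-degree(E)=1, level(E)>=2
  process C: level=2
    C->B: in-degree(B)=1, level(B)>=3
    C->E: in-degree(E)=0, level(E)=3, enqueue
  process E: level=3
    E->B: in-degree(B)=0, level(B)=4, enqueue
  process B: level=4
All levels: A:1, B:4, C:2, D:0, E:3

Answer: A:1, B:4, C:2, D:0, E:3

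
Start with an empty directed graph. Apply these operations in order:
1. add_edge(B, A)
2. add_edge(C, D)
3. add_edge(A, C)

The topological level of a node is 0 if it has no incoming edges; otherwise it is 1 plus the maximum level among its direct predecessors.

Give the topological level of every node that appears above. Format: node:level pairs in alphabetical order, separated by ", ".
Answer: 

Answer: A:1, B:0, C:2, D:3

Derivation:
Op 1: add_edge(B, A). Edges now: 1
Op 2: add_edge(C, D). Edges now: 2
Op 3: add_edge(A, C). Edges now: 3
Compute levels (Kahn BFS):
  sources (in-degree 0): B
  process B: level=0
    B->A: in-degree(A)=0, level(A)=1, enqueue
  process A: level=1
    A->C: in-degree(C)=0, level(C)=2, enqueue
  process C: level=2
    C->D: in-degree(D)=0, level(D)=3, enqueue
  process D: level=3
All levels: A:1, B:0, C:2, D:3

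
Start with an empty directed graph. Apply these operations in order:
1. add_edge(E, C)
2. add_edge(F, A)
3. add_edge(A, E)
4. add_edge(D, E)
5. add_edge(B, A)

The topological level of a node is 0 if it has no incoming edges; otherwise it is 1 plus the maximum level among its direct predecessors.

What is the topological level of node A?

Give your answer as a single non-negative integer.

Op 1: add_edge(E, C). Edges now: 1
Op 2: add_edge(F, A). Edges now: 2
Op 3: add_edge(A, E). Edges now: 3
Op 4: add_edge(D, E). Edges now: 4
Op 5: add_edge(B, A). Edges now: 5
Compute levels (Kahn BFS):
  sources (in-degree 0): B, D, F
  process B: level=0
    B->A: in-degree(A)=1, level(A)>=1
  process D: level=0
    D->E: in-degree(E)=1, level(E)>=1
  process F: level=0
    F->A: in-degree(A)=0, level(A)=1, enqueue
  process A: level=1
    A->E: in-degree(E)=0, level(E)=2, enqueue
  process E: level=2
    E->C: in-degree(C)=0, level(C)=3, enqueue
  process C: level=3
All levels: A:1, B:0, C:3, D:0, E:2, F:0
level(A) = 1

Answer: 1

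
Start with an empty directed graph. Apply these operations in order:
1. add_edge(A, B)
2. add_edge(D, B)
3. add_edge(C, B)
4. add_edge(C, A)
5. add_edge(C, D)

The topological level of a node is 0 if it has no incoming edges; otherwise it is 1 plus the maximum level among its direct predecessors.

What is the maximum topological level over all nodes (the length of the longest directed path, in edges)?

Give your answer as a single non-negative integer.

Op 1: add_edge(A, B). Edges now: 1
Op 2: add_edge(D, B). Edges now: 2
Op 3: add_edge(C, B). Edges now: 3
Op 4: add_edge(C, A). Edges now: 4
Op 5: add_edge(C, D). Edges now: 5
Compute levels (Kahn BFS):
  sources (in-degree 0): C
  process C: level=0
    C->A: in-degree(A)=0, level(A)=1, enqueue
    C->B: in-degree(B)=2, level(B)>=1
    C->D: in-degree(D)=0, level(D)=1, enqueue
  process A: level=1
    A->B: in-degree(B)=1, level(B)>=2
  process D: level=1
    D->B: in-degree(B)=0, level(B)=2, enqueue
  process B: level=2
All levels: A:1, B:2, C:0, D:1
max level = 2

Answer: 2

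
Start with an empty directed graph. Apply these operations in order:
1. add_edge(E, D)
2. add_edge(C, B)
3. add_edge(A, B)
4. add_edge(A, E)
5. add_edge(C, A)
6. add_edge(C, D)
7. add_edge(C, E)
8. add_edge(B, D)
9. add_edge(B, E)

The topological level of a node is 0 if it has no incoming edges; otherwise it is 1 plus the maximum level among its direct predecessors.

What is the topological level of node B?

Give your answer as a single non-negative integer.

Answer: 2

Derivation:
Op 1: add_edge(E, D). Edges now: 1
Op 2: add_edge(C, B). Edges now: 2
Op 3: add_edge(A, B). Edges now: 3
Op 4: add_edge(A, E). Edges now: 4
Op 5: add_edge(C, A). Edges now: 5
Op 6: add_edge(C, D). Edges now: 6
Op 7: add_edge(C, E). Edges now: 7
Op 8: add_edge(B, D). Edges now: 8
Op 9: add_edge(B, E). Edges now: 9
Compute levels (Kahn BFS):
  sources (in-degree 0): C
  process C: level=0
    C->A: in-degree(A)=0, level(A)=1, enqueue
    C->B: in-degree(B)=1, level(B)>=1
    C->D: in-degree(D)=2, level(D)>=1
    C->E: in-degree(E)=2, level(E)>=1
  process A: level=1
    A->B: in-degree(B)=0, level(B)=2, enqueue
    A->E: in-degree(E)=1, level(E)>=2
  process B: level=2
    B->D: in-degree(D)=1, level(D)>=3
    B->E: in-degree(E)=0, level(E)=3, enqueue
  process E: level=3
    E->D: in-degree(D)=0, level(D)=4, enqueue
  process D: level=4
All levels: A:1, B:2, C:0, D:4, E:3
level(B) = 2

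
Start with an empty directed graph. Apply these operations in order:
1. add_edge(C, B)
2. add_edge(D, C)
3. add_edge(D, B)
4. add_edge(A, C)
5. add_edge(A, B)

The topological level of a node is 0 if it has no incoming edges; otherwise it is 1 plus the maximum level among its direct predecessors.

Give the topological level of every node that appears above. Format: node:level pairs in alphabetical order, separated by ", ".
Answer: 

Op 1: add_edge(C, B). Edges now: 1
Op 2: add_edge(D, C). Edges now: 2
Op 3: add_edge(D, B). Edges now: 3
Op 4: add_edge(A, C). Edges now: 4
Op 5: add_edge(A, B). Edges now: 5
Compute levels (Kahn BFS):
  sources (in-degree 0): A, D
  process A: level=0
    A->B: in-degree(B)=2, level(B)>=1
    A->C: in-degree(C)=1, level(C)>=1
  process D: level=0
    D->B: in-degree(B)=1, level(B)>=1
    D->C: in-degree(C)=0, level(C)=1, enqueue
  process C: level=1
    C->B: in-degree(B)=0, level(B)=2, enqueue
  process B: level=2
All levels: A:0, B:2, C:1, D:0

Answer: A:0, B:2, C:1, D:0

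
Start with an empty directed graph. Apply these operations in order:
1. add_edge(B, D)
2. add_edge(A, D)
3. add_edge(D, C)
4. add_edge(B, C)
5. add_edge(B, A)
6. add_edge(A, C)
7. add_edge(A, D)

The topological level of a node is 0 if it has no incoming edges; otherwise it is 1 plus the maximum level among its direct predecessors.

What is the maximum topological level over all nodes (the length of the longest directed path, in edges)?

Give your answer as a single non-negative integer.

Answer: 3

Derivation:
Op 1: add_edge(B, D). Edges now: 1
Op 2: add_edge(A, D). Edges now: 2
Op 3: add_edge(D, C). Edges now: 3
Op 4: add_edge(B, C). Edges now: 4
Op 5: add_edge(B, A). Edges now: 5
Op 6: add_edge(A, C). Edges now: 6
Op 7: add_edge(A, D) (duplicate, no change). Edges now: 6
Compute levels (Kahn BFS):
  sources (in-degree 0): B
  process B: level=0
    B->A: in-degree(A)=0, level(A)=1, enqueue
    B->C: in-degree(C)=2, level(C)>=1
    B->D: in-degree(D)=1, level(D)>=1
  process A: level=1
    A->C: in-degree(C)=1, level(C)>=2
    A->D: in-degree(D)=0, level(D)=2, enqueue
  process D: level=2
    D->C: in-degree(C)=0, level(C)=3, enqueue
  process C: level=3
All levels: A:1, B:0, C:3, D:2
max level = 3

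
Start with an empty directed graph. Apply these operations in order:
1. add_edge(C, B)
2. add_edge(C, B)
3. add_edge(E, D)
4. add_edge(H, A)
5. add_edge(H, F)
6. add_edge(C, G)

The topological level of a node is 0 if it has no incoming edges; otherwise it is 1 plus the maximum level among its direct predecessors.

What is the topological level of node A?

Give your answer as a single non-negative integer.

Answer: 1

Derivation:
Op 1: add_edge(C, B). Edges now: 1
Op 2: add_edge(C, B) (duplicate, no change). Edges now: 1
Op 3: add_edge(E, D). Edges now: 2
Op 4: add_edge(H, A). Edges now: 3
Op 5: add_edge(H, F). Edges now: 4
Op 6: add_edge(C, G). Edges now: 5
Compute levels (Kahn BFS):
  sources (in-degree 0): C, E, H
  process C: level=0
    C->B: in-degree(B)=0, level(B)=1, enqueue
    C->G: in-degree(G)=0, level(G)=1, enqueue
  process E: level=0
    E->D: in-degree(D)=0, level(D)=1, enqueue
  process H: level=0
    H->A: in-degree(A)=0, level(A)=1, enqueue
    H->F: in-degree(F)=0, level(F)=1, enqueue
  process B: level=1
  process G: level=1
  process D: level=1
  process A: level=1
  process F: level=1
All levels: A:1, B:1, C:0, D:1, E:0, F:1, G:1, H:0
level(A) = 1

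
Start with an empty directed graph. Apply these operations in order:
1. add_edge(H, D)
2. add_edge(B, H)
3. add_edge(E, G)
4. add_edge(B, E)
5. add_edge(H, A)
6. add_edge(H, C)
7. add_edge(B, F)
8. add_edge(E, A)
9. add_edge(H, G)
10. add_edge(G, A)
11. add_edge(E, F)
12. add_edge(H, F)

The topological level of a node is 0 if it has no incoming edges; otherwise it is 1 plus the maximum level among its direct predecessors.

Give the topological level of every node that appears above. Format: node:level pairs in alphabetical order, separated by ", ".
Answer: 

Op 1: add_edge(H, D). Edges now: 1
Op 2: add_edge(B, H). Edges now: 2
Op 3: add_edge(E, G). Edges now: 3
Op 4: add_edge(B, E). Edges now: 4
Op 5: add_edge(H, A). Edges now: 5
Op 6: add_edge(H, C). Edges now: 6
Op 7: add_edge(B, F). Edges now: 7
Op 8: add_edge(E, A). Edges now: 8
Op 9: add_edge(H, G). Edges now: 9
Op 10: add_edge(G, A). Edges now: 10
Op 11: add_edge(E, F). Edges now: 11
Op 12: add_edge(H, F). Edges now: 12
Compute levels (Kahn BFS):
  sources (in-degree 0): B
  process B: level=0
    B->E: in-degree(E)=0, level(E)=1, enqueue
    B->F: in-degree(F)=2, level(F)>=1
    B->H: in-degree(H)=0, level(H)=1, enqueue
  process E: level=1
    E->A: in-degree(A)=2, level(A)>=2
    E->F: in-degree(F)=1, level(F)>=2
    E->G: in-degree(G)=1, level(G)>=2
  process H: level=1
    H->A: in-degree(A)=1, level(A)>=2
    H->C: in-degree(C)=0, level(C)=2, enqueue
    H->D: in-degree(D)=0, level(D)=2, enqueue
    H->F: in-degree(F)=0, level(F)=2, enqueue
    H->G: in-degree(G)=0, level(G)=2, enqueue
  process C: level=2
  process D: level=2
  process F: level=2
  process G: level=2
    G->A: in-degree(A)=0, level(A)=3, enqueue
  process A: level=3
All levels: A:3, B:0, C:2, D:2, E:1, F:2, G:2, H:1

Answer: A:3, B:0, C:2, D:2, E:1, F:2, G:2, H:1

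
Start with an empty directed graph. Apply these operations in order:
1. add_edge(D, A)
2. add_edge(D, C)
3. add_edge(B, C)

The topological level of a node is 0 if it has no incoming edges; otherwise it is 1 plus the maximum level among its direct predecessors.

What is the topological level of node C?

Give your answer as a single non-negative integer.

Answer: 1

Derivation:
Op 1: add_edge(D, A). Edges now: 1
Op 2: add_edge(D, C). Edges now: 2
Op 3: add_edge(B, C). Edges now: 3
Compute levels (Kahn BFS):
  sources (in-degree 0): B, D
  process B: level=0
    B->C: in-degree(C)=1, level(C)>=1
  process D: level=0
    D->A: in-degree(A)=0, level(A)=1, enqueue
    D->C: in-degree(C)=0, level(C)=1, enqueue
  process A: level=1
  process C: level=1
All levels: A:1, B:0, C:1, D:0
level(C) = 1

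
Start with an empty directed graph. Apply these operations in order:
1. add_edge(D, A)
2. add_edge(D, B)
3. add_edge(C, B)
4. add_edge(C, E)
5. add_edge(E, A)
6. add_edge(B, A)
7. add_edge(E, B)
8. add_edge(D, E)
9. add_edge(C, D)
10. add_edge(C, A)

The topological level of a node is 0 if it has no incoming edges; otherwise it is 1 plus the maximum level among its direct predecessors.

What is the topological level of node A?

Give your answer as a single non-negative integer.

Answer: 4

Derivation:
Op 1: add_edge(D, A). Edges now: 1
Op 2: add_edge(D, B). Edges now: 2
Op 3: add_edge(C, B). Edges now: 3
Op 4: add_edge(C, E). Edges now: 4
Op 5: add_edge(E, A). Edges now: 5
Op 6: add_edge(B, A). Edges now: 6
Op 7: add_edge(E, B). Edges now: 7
Op 8: add_edge(D, E). Edges now: 8
Op 9: add_edge(C, D). Edges now: 9
Op 10: add_edge(C, A). Edges now: 10
Compute levels (Kahn BFS):
  sources (in-degree 0): C
  process C: level=0
    C->A: in-degree(A)=3, level(A)>=1
    C->B: in-degree(B)=2, level(B)>=1
    C->D: in-degree(D)=0, level(D)=1, enqueue
    C->E: in-degree(E)=1, level(E)>=1
  process D: level=1
    D->A: in-degree(A)=2, level(A)>=2
    D->B: in-degree(B)=1, level(B)>=2
    D->E: in-degree(E)=0, level(E)=2, enqueue
  process E: level=2
    E->A: in-degree(A)=1, level(A)>=3
    E->B: in-degree(B)=0, level(B)=3, enqueue
  process B: level=3
    B->A: in-degree(A)=0, level(A)=4, enqueue
  process A: level=4
All levels: A:4, B:3, C:0, D:1, E:2
level(A) = 4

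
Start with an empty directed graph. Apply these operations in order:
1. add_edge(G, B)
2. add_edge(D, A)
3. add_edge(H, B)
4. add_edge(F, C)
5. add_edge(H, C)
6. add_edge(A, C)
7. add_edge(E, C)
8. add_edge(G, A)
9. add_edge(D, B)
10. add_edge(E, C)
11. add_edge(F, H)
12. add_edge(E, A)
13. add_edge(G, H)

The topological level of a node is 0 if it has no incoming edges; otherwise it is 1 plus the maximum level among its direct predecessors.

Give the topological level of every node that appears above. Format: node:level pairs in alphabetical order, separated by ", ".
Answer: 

Op 1: add_edge(G, B). Edges now: 1
Op 2: add_edge(D, A). Edges now: 2
Op 3: add_edge(H, B). Edges now: 3
Op 4: add_edge(F, C). Edges now: 4
Op 5: add_edge(H, C). Edges now: 5
Op 6: add_edge(A, C). Edges now: 6
Op 7: add_edge(E, C). Edges now: 7
Op 8: add_edge(G, A). Edges now: 8
Op 9: add_edge(D, B). Edges now: 9
Op 10: add_edge(E, C) (duplicate, no change). Edges now: 9
Op 11: add_edge(F, H). Edges now: 10
Op 12: add_edge(E, A). Edges now: 11
Op 13: add_edge(G, H). Edges now: 12
Compute levels (Kahn BFS):
  sources (in-degree 0): D, E, F, G
  process D: level=0
    D->A: in-degree(A)=2, level(A)>=1
    D->B: in-degree(B)=2, level(B)>=1
  process E: level=0
    E->A: in-degree(A)=1, level(A)>=1
    E->C: in-degree(C)=3, level(C)>=1
  process F: level=0
    F->C: in-degree(C)=2, level(C)>=1
    F->H: in-degree(H)=1, level(H)>=1
  process G: level=0
    G->A: in-degree(A)=0, level(A)=1, enqueue
    G->B: in-degree(B)=1, level(B)>=1
    G->H: in-degree(H)=0, level(H)=1, enqueue
  process A: level=1
    A->C: in-degree(C)=1, level(C)>=2
  process H: level=1
    H->B: in-degree(B)=0, level(B)=2, enqueue
    H->C: in-degree(C)=0, level(C)=2, enqueue
  process B: level=2
  process C: level=2
All levels: A:1, B:2, C:2, D:0, E:0, F:0, G:0, H:1

Answer: A:1, B:2, C:2, D:0, E:0, F:0, G:0, H:1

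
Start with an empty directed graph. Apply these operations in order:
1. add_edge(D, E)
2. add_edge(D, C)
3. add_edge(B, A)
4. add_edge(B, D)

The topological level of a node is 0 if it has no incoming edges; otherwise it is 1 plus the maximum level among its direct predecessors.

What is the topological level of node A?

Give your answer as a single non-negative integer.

Op 1: add_edge(D, E). Edges now: 1
Op 2: add_edge(D, C). Edges now: 2
Op 3: add_edge(B, A). Edges now: 3
Op 4: add_edge(B, D). Edges now: 4
Compute levels (Kahn BFS):
  sources (in-degree 0): B
  process B: level=0
    B->A: in-degree(A)=0, level(A)=1, enqueue
    B->D: in-degree(D)=0, level(D)=1, enqueue
  process A: level=1
  process D: level=1
    D->C: in-degree(C)=0, level(C)=2, enqueue
    D->E: in-degree(E)=0, level(E)=2, enqueue
  process C: level=2
  process E: level=2
All levels: A:1, B:0, C:2, D:1, E:2
level(A) = 1

Answer: 1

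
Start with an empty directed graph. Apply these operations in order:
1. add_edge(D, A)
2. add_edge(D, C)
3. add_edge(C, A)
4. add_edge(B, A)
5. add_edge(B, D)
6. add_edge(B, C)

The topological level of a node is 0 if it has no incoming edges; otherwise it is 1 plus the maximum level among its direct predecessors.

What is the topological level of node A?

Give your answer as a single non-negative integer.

Op 1: add_edge(D, A). Edges now: 1
Op 2: add_edge(D, C). Edges now: 2
Op 3: add_edge(C, A). Edges now: 3
Op 4: add_edge(B, A). Edges now: 4
Op 5: add_edge(B, D). Edges now: 5
Op 6: add_edge(B, C). Edges now: 6
Compute levels (Kahn BFS):
  sources (in-degree 0): B
  process B: level=0
    B->A: in-degree(A)=2, level(A)>=1
    B->C: in-degree(C)=1, level(C)>=1
    B->D: in-degree(D)=0, level(D)=1, enqueue
  process D: level=1
    D->A: in-degree(A)=1, level(A)>=2
    D->C: in-degree(C)=0, level(C)=2, enqueue
  process C: level=2
    C->A: in-degree(A)=0, level(A)=3, enqueue
  process A: level=3
All levels: A:3, B:0, C:2, D:1
level(A) = 3

Answer: 3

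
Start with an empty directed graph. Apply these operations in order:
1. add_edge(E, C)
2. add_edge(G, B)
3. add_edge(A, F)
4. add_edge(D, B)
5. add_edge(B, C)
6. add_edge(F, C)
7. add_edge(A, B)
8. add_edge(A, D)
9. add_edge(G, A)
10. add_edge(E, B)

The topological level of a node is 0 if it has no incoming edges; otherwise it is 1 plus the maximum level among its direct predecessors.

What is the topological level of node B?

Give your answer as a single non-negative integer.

Op 1: add_edge(E, C). Edges now: 1
Op 2: add_edge(G, B). Edges now: 2
Op 3: add_edge(A, F). Edges now: 3
Op 4: add_edge(D, B). Edges now: 4
Op 5: add_edge(B, C). Edges now: 5
Op 6: add_edge(F, C). Edges now: 6
Op 7: add_edge(A, B). Edges now: 7
Op 8: add_edge(A, D). Edges now: 8
Op 9: add_edge(G, A). Edges now: 9
Op 10: add_edge(E, B). Edges now: 10
Compute levels (Kahn BFS):
  sources (in-degree 0): E, G
  process E: level=0
    E->B: in-degree(B)=3, level(B)>=1
    E->C: in-degree(C)=2, level(C)>=1
  process G: level=0
    G->A: in-degree(A)=0, level(A)=1, enqueue
    G->B: in-degree(B)=2, level(B)>=1
  process A: level=1
    A->B: in-degree(B)=1, level(B)>=2
    A->D: in-degree(D)=0, level(D)=2, enqueue
    A->F: in-degree(F)=0, level(F)=2, enqueue
  process D: level=2
    D->B: in-degree(B)=0, level(B)=3, enqueue
  process F: level=2
    F->C: in-degree(C)=1, level(C)>=3
  process B: level=3
    B->C: in-degree(C)=0, level(C)=4, enqueue
  process C: level=4
All levels: A:1, B:3, C:4, D:2, E:0, F:2, G:0
level(B) = 3

Answer: 3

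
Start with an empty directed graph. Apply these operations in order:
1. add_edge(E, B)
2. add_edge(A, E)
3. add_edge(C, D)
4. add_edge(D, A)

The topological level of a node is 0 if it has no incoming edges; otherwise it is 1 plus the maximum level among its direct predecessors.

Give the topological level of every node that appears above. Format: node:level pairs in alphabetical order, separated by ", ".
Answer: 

Op 1: add_edge(E, B). Edges now: 1
Op 2: add_edge(A, E). Edges now: 2
Op 3: add_edge(C, D). Edges now: 3
Op 4: add_edge(D, A). Edges now: 4
Compute levels (Kahn BFS):
  sources (in-degree 0): C
  process C: level=0
    C->D: in-degree(D)=0, level(D)=1, enqueue
  process D: level=1
    D->A: in-degree(A)=0, level(A)=2, enqueue
  process A: level=2
    A->E: in-degree(E)=0, level(E)=3, enqueue
  process E: level=3
    E->B: in-degree(B)=0, level(B)=4, enqueue
  process B: level=4
All levels: A:2, B:4, C:0, D:1, E:3

Answer: A:2, B:4, C:0, D:1, E:3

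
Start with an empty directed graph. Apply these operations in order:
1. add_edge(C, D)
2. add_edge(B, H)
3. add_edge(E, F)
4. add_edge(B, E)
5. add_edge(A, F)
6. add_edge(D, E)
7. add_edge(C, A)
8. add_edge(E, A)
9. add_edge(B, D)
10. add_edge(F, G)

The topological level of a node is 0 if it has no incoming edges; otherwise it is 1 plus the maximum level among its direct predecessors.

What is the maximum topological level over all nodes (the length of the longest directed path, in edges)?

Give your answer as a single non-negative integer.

Op 1: add_edge(C, D). Edges now: 1
Op 2: add_edge(B, H). Edges now: 2
Op 3: add_edge(E, F). Edges now: 3
Op 4: add_edge(B, E). Edges now: 4
Op 5: add_edge(A, F). Edges now: 5
Op 6: add_edge(D, E). Edges now: 6
Op 7: add_edge(C, A). Edges now: 7
Op 8: add_edge(E, A). Edges now: 8
Op 9: add_edge(B, D). Edges now: 9
Op 10: add_edge(F, G). Edges now: 10
Compute levels (Kahn BFS):
  sources (in-degree 0): B, C
  process B: level=0
    B->D: in-degree(D)=1, level(D)>=1
    B->E: in-degree(E)=1, level(E)>=1
    B->H: in-degree(H)=0, level(H)=1, enqueue
  process C: level=0
    C->A: in-degree(A)=1, level(A)>=1
    C->D: in-degree(D)=0, level(D)=1, enqueue
  process H: level=1
  process D: level=1
    D->E: in-degree(E)=0, level(E)=2, enqueue
  process E: level=2
    E->A: in-degree(A)=0, level(A)=3, enqueue
    E->F: in-degree(F)=1, level(F)>=3
  process A: level=3
    A->F: in-degree(F)=0, level(F)=4, enqueue
  process F: level=4
    F->G: in-degree(G)=0, level(G)=5, enqueue
  process G: level=5
All levels: A:3, B:0, C:0, D:1, E:2, F:4, G:5, H:1
max level = 5

Answer: 5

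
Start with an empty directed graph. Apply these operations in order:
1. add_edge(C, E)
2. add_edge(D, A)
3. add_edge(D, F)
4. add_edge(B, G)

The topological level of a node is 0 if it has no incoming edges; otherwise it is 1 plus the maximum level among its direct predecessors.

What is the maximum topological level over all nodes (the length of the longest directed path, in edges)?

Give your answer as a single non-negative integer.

Op 1: add_edge(C, E). Edges now: 1
Op 2: add_edge(D, A). Edges now: 2
Op 3: add_edge(D, F). Edges now: 3
Op 4: add_edge(B, G). Edges now: 4
Compute levels (Kahn BFS):
  sources (in-degree 0): B, C, D
  process B: level=0
    B->G: in-degree(G)=0, level(G)=1, enqueue
  process C: level=0
    C->E: in-degree(E)=0, level(E)=1, enqueue
  process D: level=0
    D->A: in-degree(A)=0, level(A)=1, enqueue
    D->F: in-degree(F)=0, level(F)=1, enqueue
  process G: level=1
  process E: level=1
  process A: level=1
  process F: level=1
All levels: A:1, B:0, C:0, D:0, E:1, F:1, G:1
max level = 1

Answer: 1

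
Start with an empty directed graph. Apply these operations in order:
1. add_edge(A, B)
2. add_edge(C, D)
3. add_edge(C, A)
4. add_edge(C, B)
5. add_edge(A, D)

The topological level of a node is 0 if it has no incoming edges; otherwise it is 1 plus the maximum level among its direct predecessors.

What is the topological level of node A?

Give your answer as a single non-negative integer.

Op 1: add_edge(A, B). Edges now: 1
Op 2: add_edge(C, D). Edges now: 2
Op 3: add_edge(C, A). Edges now: 3
Op 4: add_edge(C, B). Edges now: 4
Op 5: add_edge(A, D). Edges now: 5
Compute levels (Kahn BFS):
  sources (in-degree 0): C
  process C: level=0
    C->A: in-degree(A)=0, level(A)=1, enqueue
    C->B: in-degree(B)=1, level(B)>=1
    C->D: in-degree(D)=1, level(D)>=1
  process A: level=1
    A->B: in-degree(B)=0, level(B)=2, enqueue
    A->D: in-degree(D)=0, level(D)=2, enqueue
  process B: level=2
  process D: level=2
All levels: A:1, B:2, C:0, D:2
level(A) = 1

Answer: 1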